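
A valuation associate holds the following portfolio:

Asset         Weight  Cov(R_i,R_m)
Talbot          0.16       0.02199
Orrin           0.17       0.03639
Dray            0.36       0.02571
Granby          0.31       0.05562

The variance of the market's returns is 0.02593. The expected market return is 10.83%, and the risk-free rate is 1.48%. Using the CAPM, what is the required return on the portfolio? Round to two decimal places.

14.53%

β_Talbot = 0.02199 / 0.02593 = 0.8481
β_Orrin = 0.03639 / 0.02593 = 1.4034
β_Dray = 0.02571 / 0.02593 = 0.9915
β_Granby = 0.05562 / 0.02593 = 2.1450
β_P = Σ w_i β_i = 0.16×0.8481 + 0.17×1.4034 + 0.36×0.9915 + 0.31×2.1450 = 1.3962
MRP = 10.83% − 1.48% = 9.35%
E(R_P) = R_f + β_P × MRP = 1.48% + 1.3962 × 9.35% = 14.53%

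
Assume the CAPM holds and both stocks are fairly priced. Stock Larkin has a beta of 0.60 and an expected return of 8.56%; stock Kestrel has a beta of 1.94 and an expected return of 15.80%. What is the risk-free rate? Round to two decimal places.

Both satisfy E(R) = R_f + β·MRP, so the slope of the SML is
MRP = (15.80% − 8.56%) / (1.94 − 0.60) = 7.24% / 1.34 = 5.4030%
R_f = E(R_Larkin) − β_Larkin·MRP = 8.56% − 0.60 × 5.4030% = 5.3182%

5.32%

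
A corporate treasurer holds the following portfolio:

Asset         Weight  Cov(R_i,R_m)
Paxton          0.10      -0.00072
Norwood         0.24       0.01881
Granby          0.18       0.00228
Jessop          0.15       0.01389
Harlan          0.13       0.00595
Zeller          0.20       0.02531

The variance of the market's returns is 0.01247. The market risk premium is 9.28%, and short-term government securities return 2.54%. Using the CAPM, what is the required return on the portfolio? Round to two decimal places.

β_Paxton = -0.00072 / 0.01247 = -0.0577
β_Norwood = 0.01881 / 0.01247 = 1.5084
β_Granby = 0.00228 / 0.01247 = 0.1828
β_Jessop = 0.01389 / 0.01247 = 1.1139
β_Harlan = 0.00595 / 0.01247 = 0.4771
β_Zeller = 0.02531 / 0.01247 = 2.0297
β_P = Σ w_i β_i = 0.10×-0.0577 + 0.24×1.5084 + 0.18×0.1828 + 0.15×1.1139 + 0.13×0.4771 + 0.20×2.0297 = 1.0242
E(R_P) = R_f + β_P × MRP = 2.54% + 1.0242 × 9.28% = 12.04%

12.04%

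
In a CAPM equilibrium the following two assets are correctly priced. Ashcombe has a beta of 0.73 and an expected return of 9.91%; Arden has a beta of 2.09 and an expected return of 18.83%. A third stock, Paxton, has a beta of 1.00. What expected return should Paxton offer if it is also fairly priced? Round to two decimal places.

11.68%

MRP (SML slope) = (18.83% − 9.91%) / (2.09 − 0.73) = 8.92% / 1.36 = 6.5588%
R_f (intercept) = 9.91% − 0.73 × 6.5588% = 5.1221%
E(R_Paxton) = R_f + β × MRP = 5.1221% + 1.00 × 6.5588% = 11.68%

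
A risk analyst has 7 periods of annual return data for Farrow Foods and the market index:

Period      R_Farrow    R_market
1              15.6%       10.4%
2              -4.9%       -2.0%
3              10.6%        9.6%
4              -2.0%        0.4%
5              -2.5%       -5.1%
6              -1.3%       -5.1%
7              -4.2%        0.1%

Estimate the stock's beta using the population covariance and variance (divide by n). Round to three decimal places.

1.129

Mean R_i = (15.6 − 4.9 + 10.6 − 2.0 − 2.5 − 1.3 − 4.2) / 7 = 1.6143%
Mean R_m = (10.4 − 2.0 + 9.6 + 0.4 − 5.1 − 5.1 + 0.1) / 7 = 1.1857%
Σ(R_i − R̄_i)(R_m − R̄_m) = 278.5614  ⇒  Cov = 278.5614 / 7 = 39.7945
Σ(R_m − R̄_m)² = 246.6686  ⇒  Var(R_m) = 246.6686 / 7 = 35.2384
β = Cov / Var(R_m) = 39.7945 / 35.2384 = 1.1293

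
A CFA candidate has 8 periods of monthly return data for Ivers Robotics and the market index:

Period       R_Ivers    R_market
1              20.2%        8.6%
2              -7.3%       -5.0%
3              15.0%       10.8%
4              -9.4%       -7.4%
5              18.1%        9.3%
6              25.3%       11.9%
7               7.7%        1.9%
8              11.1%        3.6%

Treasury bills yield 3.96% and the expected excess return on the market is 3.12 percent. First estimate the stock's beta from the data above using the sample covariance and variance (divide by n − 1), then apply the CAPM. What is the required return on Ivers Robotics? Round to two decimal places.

9.19%

Mean R_i = (20.2 − 7.3 + 15.0 − 9.4 + 18.1 + 25.3 + 7.7 + 11.1) / 8 = 10.0875%
Mean R_m = (8.6 − 5.0 + 10.8 − 7.4 + 9.3 + 11.9 + 1.9 + 3.6) / 8 = 4.2125%
Σ(R_i − R̄_i)(R_m − R̄_m) = 625.8213  ⇒  Cov = 625.8213 / 7 = 89.4030
Σ(R_m − R̄_m)² = 373.0688  ⇒  Var(R_m) = 373.0688 / 7 = 53.2955
β = Cov / Var(R_m) = 89.4030 / 53.2955 = 1.6775
E(R) = R_f + β × MRP = 3.96% + 1.6775 × 3.12% = 9.19%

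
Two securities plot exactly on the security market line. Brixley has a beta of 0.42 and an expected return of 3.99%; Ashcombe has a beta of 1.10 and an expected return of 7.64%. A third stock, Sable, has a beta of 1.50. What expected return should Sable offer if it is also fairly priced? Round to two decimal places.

9.79%

MRP (SML slope) = (7.64% − 3.99%) / (1.10 − 0.42) = 3.65% / 0.68 = 5.3676%
R_f (intercept) = 3.99% − 0.42 × 5.3676% = 1.7356%
E(R_Sable) = R_f + β × MRP = 1.7356% + 1.50 × 5.3676% = 9.79%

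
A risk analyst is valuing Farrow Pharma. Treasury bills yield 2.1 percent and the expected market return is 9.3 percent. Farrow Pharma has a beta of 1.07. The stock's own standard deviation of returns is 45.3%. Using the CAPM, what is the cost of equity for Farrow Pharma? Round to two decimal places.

9.80%

Market risk premium = E(R_m) − R_f = 9.3% − 2.1% = 7.20%
E(R) = R_f + β × MRP = 2.1% + 1.07 × 7.2% = 9.80%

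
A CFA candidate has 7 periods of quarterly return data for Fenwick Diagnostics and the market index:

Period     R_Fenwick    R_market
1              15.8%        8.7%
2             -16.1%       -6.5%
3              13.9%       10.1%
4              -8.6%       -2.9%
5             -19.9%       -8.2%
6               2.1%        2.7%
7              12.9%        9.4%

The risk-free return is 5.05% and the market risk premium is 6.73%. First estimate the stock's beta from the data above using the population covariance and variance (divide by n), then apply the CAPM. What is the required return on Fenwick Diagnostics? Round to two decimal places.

17.87%

Mean R_i = (15.8 − 16.1 + 13.9 − 8.6 − 19.9 + 2.1 + 12.9) / 7 = 0.0143%
Mean R_m = (8.7 − 6.5 + 10.1 − 2.9 − 8.2 + 2.7 + 9.4) / 7 = 1.9000%
Σ(R_i − R̄_i)(R_m − R̄_m) = 697.3600  ⇒  Cov = 697.3600 / 7 = 99.6229
Σ(R_m − R̄_m)² = 365.9800  ⇒  Var(R_m) = 365.9800 / 7 = 52.2829
β = Cov / Var(R_m) = 99.6229 / 52.2829 = 1.9055
E(R) = R_f + β × MRP = 5.05% + 1.9055 × 6.73% = 17.87%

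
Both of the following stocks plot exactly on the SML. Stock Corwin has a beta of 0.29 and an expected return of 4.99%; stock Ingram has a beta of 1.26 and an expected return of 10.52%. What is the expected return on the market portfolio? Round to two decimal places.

9.04%

Both satisfy E(R) = R_f + β·MRP, so the slope of the SML is
MRP = (10.52% − 4.99%) / (1.26 − 0.29) = 5.53% / 0.97 = 5.7010%
R_f = E(R_Corwin) − β_Corwin·MRP = 4.99% − 0.29 × 5.7010% = 3.3367%
E(R_m) = R_f + MRP = 3.3367% + 5.7010% = 9.04%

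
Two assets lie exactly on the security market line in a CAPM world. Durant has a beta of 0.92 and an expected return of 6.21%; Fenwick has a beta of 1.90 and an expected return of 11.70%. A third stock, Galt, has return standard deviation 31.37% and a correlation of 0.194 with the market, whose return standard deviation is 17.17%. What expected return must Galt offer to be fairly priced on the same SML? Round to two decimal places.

3.04%

MRP = (11.70% − 6.21%) / (1.90 − 0.92) = 5.6020%
R_f = 6.21% − 0.92 × 5.6020% = 1.0562%
β_Galt = ρ·σ_i/σ_m = 0.194 × 31.37 / 17.17 = 0.3544
E(R_Galt) = R_f + β × MRP = 1.0562% + 0.3544 × 5.6020% = 3.04%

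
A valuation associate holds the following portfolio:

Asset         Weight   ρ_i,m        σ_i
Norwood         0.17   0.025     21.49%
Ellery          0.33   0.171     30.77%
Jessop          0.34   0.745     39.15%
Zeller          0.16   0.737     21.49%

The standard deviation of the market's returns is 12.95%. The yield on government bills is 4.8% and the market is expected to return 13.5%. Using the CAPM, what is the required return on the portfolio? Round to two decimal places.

14.39%

β_Norwood = 0.025 × 21.49% / 12.95% = 0.0415
β_Ellery = 0.171 × 30.77% / 12.95% = 0.4063
β_Jessop = 0.745 × 39.15% / 12.95% = 2.2523
β_Zeller = 0.737 × 21.49% / 12.95% = 1.2230
β_P = Σ w_i β_i = 0.17×0.0415 + 0.33×0.4063 + 0.34×2.2523 + 0.16×1.2230 = 1.1026
MRP = 13.5% − 4.8% = 8.70%
E(R_P) = R_f + β_P × MRP = 4.8% + 1.1026 × 8.7% = 14.39%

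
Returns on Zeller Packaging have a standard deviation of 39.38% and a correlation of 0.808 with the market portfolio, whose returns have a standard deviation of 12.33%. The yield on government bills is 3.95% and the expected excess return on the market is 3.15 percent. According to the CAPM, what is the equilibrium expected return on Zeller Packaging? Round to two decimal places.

12.08%

β = ρ × σ_i / σ_m = 0.808 × 39.38% / 12.33% = 2.5806
E(R) = 3.95% + 2.5806 × 3.15% = 12.08%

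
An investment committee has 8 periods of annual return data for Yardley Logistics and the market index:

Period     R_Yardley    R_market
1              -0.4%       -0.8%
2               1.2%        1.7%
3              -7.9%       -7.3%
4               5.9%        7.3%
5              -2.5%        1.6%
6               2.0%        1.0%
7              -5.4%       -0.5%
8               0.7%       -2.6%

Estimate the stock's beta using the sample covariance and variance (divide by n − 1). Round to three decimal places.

0.848

Mean R_i = (-0.4 + 1.2 − 7.9 + 5.9 − 2.5 + 2.0 − 5.4 + 0.7) / 8 = -0.8000%
Mean R_m = (-0.8 + 1.7 − 7.3 + 7.3 + 1.6 + 1.0 − 0.5 − 2.6) / 8 = 0.0500%
Σ(R_i − R̄_i)(R_m − R̄_m) = 102.3000  ⇒  Cov = 102.3000 / 7 = 14.6143
Σ(R_m − R̄_m)² = 120.6600  ⇒  Var(R_m) = 120.6600 / 7 = 17.2371
β = Cov / Var(R_m) = 14.6143 / 17.2371 = 0.8478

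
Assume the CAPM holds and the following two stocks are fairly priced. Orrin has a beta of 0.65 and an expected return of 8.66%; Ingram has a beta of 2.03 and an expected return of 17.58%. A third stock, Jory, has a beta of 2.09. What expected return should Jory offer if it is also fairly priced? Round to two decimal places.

17.97%

MRP (SML slope) = (17.58% − 8.66%) / (2.03 − 0.65) = 8.92% / 1.38 = 6.4638%
R_f (intercept) = 8.66% − 0.65 × 6.4638% = 4.4585%
E(R_Jory) = R_f + β × MRP = 4.4585% + 2.09 × 6.4638% = 17.97%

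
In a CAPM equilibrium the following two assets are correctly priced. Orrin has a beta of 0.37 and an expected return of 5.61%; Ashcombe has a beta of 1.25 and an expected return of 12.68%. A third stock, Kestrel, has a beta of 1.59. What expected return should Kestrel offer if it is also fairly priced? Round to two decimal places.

MRP (SML slope) = (12.68% − 5.61%) / (1.25 − 0.37) = 7.07% / 0.88 = 8.0341%
R_f (intercept) = 5.61% − 0.37 × 8.0341% = 2.6374%
E(R_Kestrel) = R_f + β × MRP = 2.6374% + 1.59 × 8.0341% = 15.41%

15.41%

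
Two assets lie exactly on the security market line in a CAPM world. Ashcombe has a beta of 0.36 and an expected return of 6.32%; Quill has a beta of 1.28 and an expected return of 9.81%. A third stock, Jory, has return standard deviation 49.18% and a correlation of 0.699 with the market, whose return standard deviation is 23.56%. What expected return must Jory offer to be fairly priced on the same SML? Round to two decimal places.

10.49%

MRP = (9.81% − 6.32%) / (1.28 − 0.36) = 3.7935%
R_f = 6.32% − 0.36 × 3.7935% = 4.9543%
β_Jory = ρ·σ_i/σ_m = 0.699 × 49.18 / 23.56 = 1.4591
E(R_Jory) = R_f + β × MRP = 4.9543% + 1.4591 × 3.7935% = 10.49%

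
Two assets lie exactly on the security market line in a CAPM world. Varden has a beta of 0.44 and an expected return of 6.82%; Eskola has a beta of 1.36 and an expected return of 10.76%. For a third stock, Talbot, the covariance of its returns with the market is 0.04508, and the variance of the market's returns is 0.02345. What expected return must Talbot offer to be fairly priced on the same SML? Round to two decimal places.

MRP = (10.76% − 6.82%) / (1.36 − 0.44) = 4.2826%
R_f = 6.82% − 0.44 × 4.2826% = 4.9357%
β_Talbot = Cov / Var(R_m) = 0.04508 / 0.02345 = 1.9224
E(R_Talbot) = R_f + β × MRP = 4.9357% + 1.9224 × 4.2826% = 13.17%

13.17%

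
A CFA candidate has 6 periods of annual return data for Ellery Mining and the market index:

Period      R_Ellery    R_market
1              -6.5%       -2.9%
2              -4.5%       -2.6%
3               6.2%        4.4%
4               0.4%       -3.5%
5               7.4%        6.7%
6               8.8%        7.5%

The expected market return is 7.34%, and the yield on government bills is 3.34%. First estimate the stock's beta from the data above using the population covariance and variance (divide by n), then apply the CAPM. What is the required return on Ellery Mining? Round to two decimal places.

7.96%

Mean R_i = (-6.5 − 4.5 + 6.2 + 0.4 + 7.4 + 8.8) / 6 = 1.9667%
Mean R_m = (-2.9 − 2.6 + 4.4 − 3.5 + 6.7 + 7.5) / 6 = 1.6000%
Σ(R_i − R̄_i)(R_m − R̄_m) = 153.1300  ⇒  Cov = 153.1300 / 6 = 25.5217
Σ(R_m − R̄_m)² = 132.5600  ⇒  Var(R_m) = 132.5600 / 6 = 22.0933
β = Cov / Var(R_m) = 25.5217 / 22.0933 = 1.1552
MRP = 7.34% − 3.34% = 4.00%
E(R) = R_f + β × MRP = 3.34% + 1.1552 × 4.00% = 7.96%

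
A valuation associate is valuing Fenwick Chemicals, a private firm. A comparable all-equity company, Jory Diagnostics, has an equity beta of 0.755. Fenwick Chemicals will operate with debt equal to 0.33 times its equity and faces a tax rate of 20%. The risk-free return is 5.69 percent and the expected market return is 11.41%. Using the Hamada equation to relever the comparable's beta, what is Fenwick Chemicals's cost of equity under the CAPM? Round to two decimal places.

β_L = β_U × [1 + (1 − t)(D/E)] = 0.755 × [1 + (1 − 0.20) × 0.33]
    = 0.755 × [1 + 0.80 × 0.33] = 0.755 × 1.2640 = 0.9543
MRP = 11.41% − 5.69% = 5.72%
E(R) = R_f + β_L × MRP = 5.69% + 0.9543 × 5.72% = 11.15%

11.15%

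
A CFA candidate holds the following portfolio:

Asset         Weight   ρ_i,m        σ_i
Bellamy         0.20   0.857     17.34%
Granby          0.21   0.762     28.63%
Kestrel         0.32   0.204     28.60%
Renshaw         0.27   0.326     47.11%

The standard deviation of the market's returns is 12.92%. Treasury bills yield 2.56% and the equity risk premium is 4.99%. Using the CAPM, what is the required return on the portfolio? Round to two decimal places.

β_Bellamy = 0.857 × 17.34% / 12.92% = 1.1502
β_Granby = 0.762 × 28.63% / 12.92% = 1.6885
β_Kestrel = 0.204 × 28.60% / 12.92% = 0.4516
β_Renshaw = 0.326 × 47.11% / 12.92% = 1.1887
β_P = Σ w_i β_i = 0.20×1.1502 + 0.21×1.6885 + 0.32×0.4516 + 0.27×1.1887 = 1.0501
E(R_P) = R_f + β_P × MRP = 2.56% + 1.0501 × 4.99% = 7.80%

7.80%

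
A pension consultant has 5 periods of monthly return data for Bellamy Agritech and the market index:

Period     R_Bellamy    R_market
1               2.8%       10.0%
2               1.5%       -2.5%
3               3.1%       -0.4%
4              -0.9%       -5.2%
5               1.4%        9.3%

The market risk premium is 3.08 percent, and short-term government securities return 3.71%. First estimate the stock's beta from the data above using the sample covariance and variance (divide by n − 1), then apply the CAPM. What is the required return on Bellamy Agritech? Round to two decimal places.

4.07%

Mean R_i = (2.8 + 1.5 + 3.1 − 0.9 + 1.4) / 5 = 1.5800%
Mean R_m = (10.0 − 2.5 − 0.4 − 5.2 + 9.3) / 5 = 2.2400%
Σ(R_i − R̄_i)(R_m − R̄_m) = 23.0140  ⇒  Cov = 23.0140 / 4 = 5.7535
Σ(R_m − R̄_m)² = 194.8520  ⇒  Var(R_m) = 194.8520 / 4 = 48.7130
β = Cov / Var(R_m) = 5.7535 / 48.7130 = 0.1181
E(R) = R_f + β × MRP = 3.71% + 0.1181 × 3.08% = 4.07%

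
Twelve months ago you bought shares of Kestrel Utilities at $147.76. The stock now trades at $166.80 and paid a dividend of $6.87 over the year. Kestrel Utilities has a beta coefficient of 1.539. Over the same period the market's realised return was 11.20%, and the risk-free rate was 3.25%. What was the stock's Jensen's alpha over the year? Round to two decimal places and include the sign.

+2.05%

Realised HPR = (P1 + D1 − P0) / P0 = (166.80 + 6.87 − 147.76) / 147.76 = 25.91 / 147.76 = 17.5352%
MRP = 11.20% − 3.25% = 7.95%
CAPM required = R_f + β·MRP = 3.25% + 1.539 × 7.95% = 15.48505%
α = realised − required = 17.5352% − 15.48505% = +2.05%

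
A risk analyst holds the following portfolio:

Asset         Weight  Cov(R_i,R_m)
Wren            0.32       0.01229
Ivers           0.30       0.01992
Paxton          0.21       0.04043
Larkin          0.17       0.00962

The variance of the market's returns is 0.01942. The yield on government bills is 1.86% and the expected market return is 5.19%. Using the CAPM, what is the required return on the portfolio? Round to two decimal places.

β_Wren = 0.01229 / 0.01942 = 0.6329
β_Ivers = 0.01992 / 0.01942 = 1.0257
β_Paxton = 0.04043 / 0.01942 = 2.0819
β_Larkin = 0.00962 / 0.01942 = 0.4954
β_P = Σ w_i β_i = 0.32×0.6329 + 0.30×1.0257 + 0.21×2.0819 + 0.17×0.4954 = 1.0317
MRP = 5.19% − 1.86% = 3.33%
E(R_P) = R_f + β_P × MRP = 1.86% + 1.0317 × 3.33% = 5.30%

5.30%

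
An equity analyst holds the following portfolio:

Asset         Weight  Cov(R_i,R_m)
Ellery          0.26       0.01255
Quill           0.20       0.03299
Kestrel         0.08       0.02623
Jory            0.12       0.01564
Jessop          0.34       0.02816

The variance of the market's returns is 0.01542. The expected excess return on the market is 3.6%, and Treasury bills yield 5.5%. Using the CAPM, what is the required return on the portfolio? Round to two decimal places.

10.97%

β_Ellery = 0.01255 / 0.01542 = 0.8139
β_Quill = 0.03299 / 0.01542 = 2.1394
β_Kestrel = 0.02623 / 0.01542 = 1.7010
β_Jory = 0.01564 / 0.01542 = 1.0143
β_Jessop = 0.02816 / 0.01542 = 1.8262
β_P = Σ w_i β_i = 0.26×0.8139 + 0.20×2.1394 + 0.08×1.7010 + 0.12×1.0143 + 0.34×1.8262 = 1.5182
E(R_P) = R_f + β_P × MRP = 5.5% + 1.5182 × 3.6% = 10.97%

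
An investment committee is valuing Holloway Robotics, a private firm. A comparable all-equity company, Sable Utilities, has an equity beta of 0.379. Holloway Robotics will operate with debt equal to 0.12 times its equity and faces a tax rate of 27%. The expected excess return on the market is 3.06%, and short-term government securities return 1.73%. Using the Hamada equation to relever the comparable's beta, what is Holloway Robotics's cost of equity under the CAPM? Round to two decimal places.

2.99%

β_L = β_U × [1 + (1 − t)(D/E)] = 0.379 × [1 + (1 − 0.27) × 0.12]
    = 0.379 × [1 + 0.73 × 0.12] = 0.379 × 1.0876 = 0.4122
E(R) = R_f + β_L × MRP = 1.73% + 0.4122 × 3.06% = 2.99%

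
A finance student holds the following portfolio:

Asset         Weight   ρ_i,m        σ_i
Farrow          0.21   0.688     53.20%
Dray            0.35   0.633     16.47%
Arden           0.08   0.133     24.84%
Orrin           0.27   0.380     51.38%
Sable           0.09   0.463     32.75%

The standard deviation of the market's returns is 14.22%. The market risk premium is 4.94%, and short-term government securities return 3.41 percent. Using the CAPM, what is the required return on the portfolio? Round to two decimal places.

β_Farrow = 0.688 × 53.20% / 14.22% = 2.5740
β_Dray = 0.633 × 16.47% / 14.22% = 0.7332
β_Arden = 0.133 × 24.84% / 14.22% = 0.2323
β_Orrin = 0.380 × 51.38% / 14.22% = 1.3730
β_Sable = 0.463 × 32.75% / 14.22% = 1.0663
β_P = Σ w_i β_i = 0.21×2.5740 + 0.35×0.7332 + 0.08×0.2323 + 0.27×1.3730 + 0.09×1.0663 = 1.2824
E(R_P) = R_f + β_P × MRP = 3.41% + 1.2824 × 4.94% = 9.75%

9.75%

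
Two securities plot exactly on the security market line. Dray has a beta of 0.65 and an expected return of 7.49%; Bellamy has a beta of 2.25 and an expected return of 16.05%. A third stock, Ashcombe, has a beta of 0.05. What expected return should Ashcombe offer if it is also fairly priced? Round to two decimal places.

MRP (SML slope) = (16.05% − 7.49%) / (2.25 − 0.65) = 8.56% / 1.60 = 5.3500%
R_f (intercept) = 7.49% − 0.65 × 5.3500% = 4.0125%
E(R_Ashcombe) = R_f + β × MRP = 4.0125% + 0.05 × 5.3500% = 4.28%

4.28%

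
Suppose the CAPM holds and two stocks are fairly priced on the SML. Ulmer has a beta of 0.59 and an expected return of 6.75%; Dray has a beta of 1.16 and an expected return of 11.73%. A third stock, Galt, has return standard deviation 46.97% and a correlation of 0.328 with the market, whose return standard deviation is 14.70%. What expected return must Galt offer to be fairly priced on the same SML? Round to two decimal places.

10.75%

MRP = (11.73% − 6.75%) / (1.16 − 0.59) = 8.7368%
R_f = 6.75% − 0.59 × 8.7368% = 1.5953%
β_Galt = ρ·σ_i/σ_m = 0.328 × 46.97 / 14.70 = 1.0480
E(R_Galt) = R_f + β × MRP = 1.5953% + 1.0480 × 8.7368% = 10.75%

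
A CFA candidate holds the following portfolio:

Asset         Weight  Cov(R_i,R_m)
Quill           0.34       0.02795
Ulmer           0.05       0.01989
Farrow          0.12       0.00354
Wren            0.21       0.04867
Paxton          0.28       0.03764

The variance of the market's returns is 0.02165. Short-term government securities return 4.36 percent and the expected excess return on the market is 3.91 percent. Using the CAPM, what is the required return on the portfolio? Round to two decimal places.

10.08%

β_Quill = 0.02795 / 0.02165 = 1.2910
β_Ulmer = 0.01989 / 0.02165 = 0.9187
β_Farrow = 0.00354 / 0.02165 = 0.1635
β_Wren = 0.04867 / 0.02165 = 2.2480
β_Paxton = 0.03764 / 0.02165 = 1.7386
β_P = Σ w_i β_i = 0.34×1.2910 + 0.05×0.9187 + 0.12×0.1635 + 0.21×2.2480 + 0.28×1.7386 = 1.4634
E(R_P) = R_f + β_P × MRP = 4.36% + 1.4634 × 3.91% = 10.08%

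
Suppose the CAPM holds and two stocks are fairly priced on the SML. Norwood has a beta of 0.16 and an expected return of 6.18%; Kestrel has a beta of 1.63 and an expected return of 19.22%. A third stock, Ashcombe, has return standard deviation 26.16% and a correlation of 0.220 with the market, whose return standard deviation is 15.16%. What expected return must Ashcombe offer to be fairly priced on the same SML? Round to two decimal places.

MRP = (19.22% − 6.18%) / (1.63 − 0.16) = 8.8707%
R_f = 6.18% − 0.16 × 8.8707% = 4.7607%
β_Ashcombe = ρ·σ_i/σ_m = 0.220 × 26.16 / 15.16 = 0.3796
E(R_Ashcombe) = R_f + β × MRP = 4.7607% + 0.3796 × 8.8707% = 8.13%

8.13%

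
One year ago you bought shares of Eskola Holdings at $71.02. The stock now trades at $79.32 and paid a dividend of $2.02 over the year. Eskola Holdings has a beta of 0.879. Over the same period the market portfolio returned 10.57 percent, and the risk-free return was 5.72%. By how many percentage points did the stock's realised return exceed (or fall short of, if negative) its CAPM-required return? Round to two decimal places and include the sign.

+4.55%

Realised HPR = (P1 + D1 − P0) / P0 = (79.32 + 2.02 − 71.02) / 71.02 = 10.32 / 71.02 = 14.5311%
MRP = 10.57% − 5.72% = 4.85%
CAPM required = R_f + β·MRP = 5.72% + 0.879 × 4.85% = 9.98315%
α = realised − required = 14.5311% − 9.98315% = +4.55%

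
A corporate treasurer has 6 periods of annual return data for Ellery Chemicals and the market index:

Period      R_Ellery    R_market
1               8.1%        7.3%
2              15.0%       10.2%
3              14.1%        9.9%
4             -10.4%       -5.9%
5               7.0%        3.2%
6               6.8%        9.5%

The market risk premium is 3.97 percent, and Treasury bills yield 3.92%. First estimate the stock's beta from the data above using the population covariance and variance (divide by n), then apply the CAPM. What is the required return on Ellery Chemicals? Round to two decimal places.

Mean R_i = (8.1 + 15.0 + 14.1 − 10.4 + 7.0 + 6.8) / 6 = 6.7667%
Mean R_m = (7.3 + 10.2 + 9.9 − 5.9 + 3.2 + 9.5) / 6 = 5.7000%
Σ(R_i − R̄_i)(R_m − R̄_m) = 268.6600  ⇒  Cov = 268.6600 / 6 = 44.7767
Σ(R_m − R̄_m)² = 195.7000  ⇒  Var(R_m) = 195.7000 / 6 = 32.6167
β = Cov / Var(R_m) = 44.7767 / 32.6167 = 1.3728
E(R) = R_f + β × MRP = 3.92% + 1.3728 × 3.97% = 9.37%

9.37%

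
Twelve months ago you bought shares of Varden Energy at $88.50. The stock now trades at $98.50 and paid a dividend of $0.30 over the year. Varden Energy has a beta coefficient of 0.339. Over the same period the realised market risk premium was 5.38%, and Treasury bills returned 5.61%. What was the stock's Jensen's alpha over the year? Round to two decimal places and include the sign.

+4.20%

Realised HPR = (P1 + D1 − P0) / P0 = (98.50 + 0.30 − 88.50) / 88.50 = 10.30 / 88.50 = 11.6384%
CAPM required = R_f + β·MRP = 5.61% + 0.339 × 5.38% = 7.43382%
α = realised − required = 11.6384% − 7.43382% = +4.20%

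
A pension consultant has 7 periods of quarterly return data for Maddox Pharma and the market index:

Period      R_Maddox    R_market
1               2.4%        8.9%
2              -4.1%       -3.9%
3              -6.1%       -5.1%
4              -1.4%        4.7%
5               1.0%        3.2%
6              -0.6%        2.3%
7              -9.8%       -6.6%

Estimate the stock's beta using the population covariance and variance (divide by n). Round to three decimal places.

Mean R_i = (2.4 − 4.1 − 6.1 − 1.4 + 1.0 − 0.6 − 9.8) / 7 = -2.6571%
Mean R_m = (8.9 − 3.9 − 5.1 + 4.7 + 3.2 + 2.3 − 6.6) / 7 = 0.5000%
Σ(R_i − R̄_i)(R_m − R̄_m) = 137.6800  ⇒  Cov = 137.6800 / 7 = 19.6686
Σ(R_m − R̄_m)² = 199.8600  ⇒  Var(R_m) = 199.8600 / 7 = 28.5514
β = Cov / Var(R_m) = 19.6686 / 28.5514 = 0.6889

0.689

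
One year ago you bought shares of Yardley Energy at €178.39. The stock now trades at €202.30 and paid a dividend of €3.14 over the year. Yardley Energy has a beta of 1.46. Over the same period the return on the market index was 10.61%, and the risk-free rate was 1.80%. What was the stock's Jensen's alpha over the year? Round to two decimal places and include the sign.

Realised HPR = (P1 + D1 − P0) / P0 = (202.30 + 3.14 − 178.39) / 178.39 = 27.05 / 178.39 = 15.1634%
MRP = 10.61% − 1.80% = 8.81%
CAPM required = R_f + β·MRP = 1.80% + 1.46 × 8.81% = 14.6626%
α = realised − required = 15.1634% − 14.6626% = +0.50%

+0.50%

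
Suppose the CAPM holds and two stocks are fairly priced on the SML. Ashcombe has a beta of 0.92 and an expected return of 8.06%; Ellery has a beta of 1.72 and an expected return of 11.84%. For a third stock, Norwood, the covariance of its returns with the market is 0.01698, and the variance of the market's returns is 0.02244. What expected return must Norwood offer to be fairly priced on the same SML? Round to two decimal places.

7.29%

MRP = (11.84% − 8.06%) / (1.72 − 0.92) = 4.7250%
R_f = 8.06% − 0.92 × 4.7250% = 3.7130%
β_Norwood = Cov / Var(R_m) = 0.01698 / 0.02244 = 0.7567
E(R_Norwood) = R_f + β × MRP = 3.7130% + 0.7567 × 4.7250% = 7.29%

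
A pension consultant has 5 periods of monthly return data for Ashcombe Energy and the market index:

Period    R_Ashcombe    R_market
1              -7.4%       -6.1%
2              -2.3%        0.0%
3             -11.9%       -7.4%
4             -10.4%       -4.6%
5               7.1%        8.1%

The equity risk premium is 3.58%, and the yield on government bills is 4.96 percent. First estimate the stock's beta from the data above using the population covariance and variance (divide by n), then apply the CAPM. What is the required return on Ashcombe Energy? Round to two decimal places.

Mean R_i = (-7.4 − 2.3 − 11.9 − 10.4 + 7.1) / 5 = -4.9800%
Mean R_m = (-6.1 + 0.0 − 7.4 − 4.6 + 8.1) / 5 = -2.0000%
Σ(R_i − R̄_i)(R_m − R̄_m) = 188.7500  ⇒  Cov = 188.7500 / 5 = 37.7500
Σ(R_m − R̄_m)² = 158.7400  ⇒  Var(R_m) = 158.7400 / 5 = 31.7480
β = Cov / Var(R_m) = 37.7500 / 31.7480 = 1.1891
E(R) = R_f + β × MRP = 4.96% + 1.1891 × 3.58% = 9.22%

9.22%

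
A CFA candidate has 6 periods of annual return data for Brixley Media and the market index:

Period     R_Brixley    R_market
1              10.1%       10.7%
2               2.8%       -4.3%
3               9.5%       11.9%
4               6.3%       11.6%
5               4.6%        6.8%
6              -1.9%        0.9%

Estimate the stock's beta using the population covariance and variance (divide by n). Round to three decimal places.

0.521

Mean R_i = (10.1 + 2.8 + 9.5 + 6.3 + 4.6 − 1.9) / 6 = 5.2333%
Mean R_m = (10.7 − 4.3 + 11.9 + 11.6 + 6.8 + 0.9) / 6 = 6.2667%
Σ(R_i − R̄_i)(R_m − R̄_m) = 114.9567  ⇒  Cov = 114.9567 / 6 = 19.1595
Σ(R_m − R̄_m)² = 220.5733  ⇒  Var(R_m) = 220.5733 / 6 = 36.7622
β = Cov / Var(R_m) = 19.1595 / 36.7622 = 0.5212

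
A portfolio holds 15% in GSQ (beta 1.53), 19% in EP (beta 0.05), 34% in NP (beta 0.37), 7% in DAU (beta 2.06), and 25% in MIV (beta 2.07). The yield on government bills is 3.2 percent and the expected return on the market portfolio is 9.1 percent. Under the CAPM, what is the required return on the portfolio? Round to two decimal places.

9.26%

β_P = Σ w_i β_i = 0.15×1.53 + 0.19×0.05 + 0.34×0.37 + 0.07×2.06 + 0.25×2.07 = 1.0265
MRP = 9.1% − 3.2% = 5.90%
E(R_P) = R_f + β_P × MRP = 3.2% + 1.0265 × 5.9% = 9.26%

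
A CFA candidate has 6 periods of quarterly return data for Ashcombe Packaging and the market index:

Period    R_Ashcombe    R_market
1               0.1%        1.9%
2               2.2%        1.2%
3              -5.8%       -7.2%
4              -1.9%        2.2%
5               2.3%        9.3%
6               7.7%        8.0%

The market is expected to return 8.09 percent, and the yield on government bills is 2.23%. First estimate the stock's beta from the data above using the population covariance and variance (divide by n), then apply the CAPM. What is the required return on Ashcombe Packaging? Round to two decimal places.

Mean R_i = (0.1 + 2.2 − 5.8 − 1.9 + 2.3 + 7.7) / 6 = 0.7667%
Mean R_m = (1.9 + 1.2 − 7.2 + 2.2 + 9.3 + 8.0) / 6 = 2.5667%
Σ(R_i − R̄_i)(R_m − R̄_m) = 111.5933  ⇒  Cov = 111.5933 / 6 = 18.5989
Σ(R_m − R̄_m)² = 172.6933  ⇒  Var(R_m) = 172.6933 / 6 = 28.7822
β = Cov / Var(R_m) = 18.5989 / 28.7822 = 0.6462
MRP = 8.09% − 2.23% = 5.86%
E(R) = R_f + β × MRP = 2.23% + 0.6462 × 5.86% = 6.02%

6.02%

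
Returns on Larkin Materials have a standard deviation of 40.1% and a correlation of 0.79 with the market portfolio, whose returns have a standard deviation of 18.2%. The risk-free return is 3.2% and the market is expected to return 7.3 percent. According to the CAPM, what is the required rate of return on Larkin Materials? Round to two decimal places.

10.34%

β = ρ × σ_i / σ_m = 0.79 × 40.1% / 18.2% = 1.7406
MRP = 7.3% − 3.2% = 4.10%
E(R) = 3.2% + 1.7406 × 4.1% = 10.34%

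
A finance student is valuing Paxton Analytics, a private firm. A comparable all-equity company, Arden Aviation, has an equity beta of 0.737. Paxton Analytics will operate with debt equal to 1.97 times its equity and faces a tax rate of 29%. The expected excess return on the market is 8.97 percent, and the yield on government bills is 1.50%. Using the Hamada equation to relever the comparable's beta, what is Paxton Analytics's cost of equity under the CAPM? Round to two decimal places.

17.36%

β_L = β_U × [1 + (1 − t)(D/E)] = 0.737 × [1 + (1 − 0.29) × 1.97]
    = 0.737 × [1 + 0.71 × 1.97] = 0.737 × 2.3987 = 1.7678
E(R) = R_f + β_L × MRP = 1.50% + 1.7678 × 8.97% = 17.36%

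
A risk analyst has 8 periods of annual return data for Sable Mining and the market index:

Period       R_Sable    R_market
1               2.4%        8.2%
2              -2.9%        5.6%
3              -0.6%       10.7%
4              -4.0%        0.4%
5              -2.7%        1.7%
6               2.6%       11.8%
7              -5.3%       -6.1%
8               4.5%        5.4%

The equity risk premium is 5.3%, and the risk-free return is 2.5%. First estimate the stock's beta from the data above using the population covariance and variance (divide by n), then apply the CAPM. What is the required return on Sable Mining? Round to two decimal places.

Mean R_i = (2.4 − 2.9 − 0.6 − 4.0 − 2.7 + 2.6 − 5.3 + 4.5) / 8 = -0.7500%
Mean R_m = (8.2 + 5.6 + 10.7 + 0.4 + 1.7 + 11.8 − 6.1 + 5.4) / 8 = 4.7125%
Σ(R_i − R̄_i)(R_m − R̄_m) = 106.4150  ⇒  Cov = 106.4150 / 8 = 13.3019
Σ(R_m − R̄_m)² = 244.0888  ⇒  Var(R_m) = 244.0888 / 8 = 30.5111
β = Cov / Var(R_m) = 13.3019 / 30.5111 = 0.4360
E(R) = R_f + β × MRP = 2.5% + 0.4360 × 5.3% = 4.81%

4.81%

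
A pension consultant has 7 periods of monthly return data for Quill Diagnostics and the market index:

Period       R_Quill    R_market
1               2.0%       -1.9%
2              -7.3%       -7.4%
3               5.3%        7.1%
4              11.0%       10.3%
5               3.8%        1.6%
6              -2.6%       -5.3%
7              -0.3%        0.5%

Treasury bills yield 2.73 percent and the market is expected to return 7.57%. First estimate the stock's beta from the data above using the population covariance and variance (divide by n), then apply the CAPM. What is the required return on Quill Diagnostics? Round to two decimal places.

Mean R_i = (2.0 − 7.3 + 5.3 + 11.0 + 3.8 − 2.6 − 0.3) / 7 = 1.7000%
Mean R_m = (-1.9 − 7.4 + 7.1 + 10.3 + 1.6 − 5.3 + 0.5) / 7 = 0.7000%
Σ(R_i − R̄_i)(R_m − R̄_m) = 212.5300  ⇒  Cov = 212.5300 / 7 = 30.3614
Σ(R_m − R̄_m)² = 242.3400  ⇒  Var(R_m) = 242.3400 / 7 = 34.6200
β = Cov / Var(R_m) = 30.3614 / 34.6200 = 0.8770
MRP = 7.57% − 2.73% = 4.84%
E(R) = R_f + β × MRP = 2.73% + 0.8770 × 4.84% = 6.97%

6.97%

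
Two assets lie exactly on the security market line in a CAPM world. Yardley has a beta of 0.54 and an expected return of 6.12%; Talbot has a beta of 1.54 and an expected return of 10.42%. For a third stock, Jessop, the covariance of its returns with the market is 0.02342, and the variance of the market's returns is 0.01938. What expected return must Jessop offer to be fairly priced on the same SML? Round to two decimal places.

MRP = (10.42% − 6.12%) / (1.54 − 0.54) = 4.3000%
R_f = 6.12% − 0.54 × 4.3000% = 3.7980%
β_Jessop = Cov / Var(R_m) = 0.02342 / 0.01938 = 1.2085
E(R_Jessop) = R_f + β × MRP = 3.7980% + 1.2085 × 4.3000% = 8.99%

8.99%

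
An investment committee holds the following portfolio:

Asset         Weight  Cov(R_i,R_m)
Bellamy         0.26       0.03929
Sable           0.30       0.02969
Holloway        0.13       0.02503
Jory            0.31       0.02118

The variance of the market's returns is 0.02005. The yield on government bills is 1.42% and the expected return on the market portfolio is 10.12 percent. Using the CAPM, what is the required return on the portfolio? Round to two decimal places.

β_Bellamy = 0.03929 / 0.02005 = 1.9596
β_Sable = 0.02969 / 0.02005 = 1.4808
β_Holloway = 0.02503 / 0.02005 = 1.2484
β_Jory = 0.02118 / 0.02005 = 1.0564
β_P = Σ w_i β_i = 0.26×1.9596 + 0.30×1.4808 + 0.13×1.2484 + 0.31×1.0564 = 1.4435
MRP = 10.12% − 1.42% = 8.70%
E(R_P) = R_f + β_P × MRP = 1.42% + 1.4435 × 8.70% = 13.98%

13.98%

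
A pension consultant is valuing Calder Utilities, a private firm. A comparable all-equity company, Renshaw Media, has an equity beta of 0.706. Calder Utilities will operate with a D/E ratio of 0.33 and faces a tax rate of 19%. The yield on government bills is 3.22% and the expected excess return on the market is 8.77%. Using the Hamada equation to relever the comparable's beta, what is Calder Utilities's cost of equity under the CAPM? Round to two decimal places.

β_L = β_U × [1 + (1 − t)(D/E)] = 0.706 × [1 + (1 − 0.19) × 0.33]
    = 0.706 × [1 + 0.81 × 0.33] = 0.706 × 1.2673 = 0.8947
E(R) = R_f + β_L × MRP = 3.22% + 0.8947 × 8.77% = 11.07%

11.07%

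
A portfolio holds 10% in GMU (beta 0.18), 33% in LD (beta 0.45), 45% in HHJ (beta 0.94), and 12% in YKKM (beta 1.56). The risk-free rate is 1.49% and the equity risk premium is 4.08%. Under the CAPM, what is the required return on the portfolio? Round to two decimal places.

4.66%

β_P = Σ w_i β_i = 0.10×0.18 + 0.33×0.45 + 0.45×0.94 + 0.12×1.56 = 0.7767
E(R_P) = R_f + β_P × MRP = 1.49% + 0.7767 × 4.08% = 4.66%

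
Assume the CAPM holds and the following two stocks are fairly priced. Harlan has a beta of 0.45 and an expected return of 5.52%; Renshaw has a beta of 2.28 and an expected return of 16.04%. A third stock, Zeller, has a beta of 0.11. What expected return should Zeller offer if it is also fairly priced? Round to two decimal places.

3.57%

MRP (SML slope) = (16.04% − 5.52%) / (2.28 − 0.45) = 10.52% / 1.83 = 5.7486%
R_f (intercept) = 5.52% − 0.45 × 5.7486% = 2.9331%
E(R_Zeller) = R_f + β × MRP = 2.9331% + 0.11 × 5.7486% = 3.57%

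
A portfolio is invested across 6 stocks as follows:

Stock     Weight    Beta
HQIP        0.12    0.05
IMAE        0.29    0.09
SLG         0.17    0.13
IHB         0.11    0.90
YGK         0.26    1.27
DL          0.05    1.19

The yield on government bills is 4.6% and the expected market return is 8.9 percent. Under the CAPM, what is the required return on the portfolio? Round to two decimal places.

β_P = Σ w_i β_i = 0.12×0.05 + 0.29×0.09 + 0.17×0.13 + 0.11×0.90 + 0.26×1.27 + 0.05×1.19 = 0.5429
MRP = 8.9% − 4.6% = 4.30%
E(R_P) = R_f + β_P × MRP = 4.6% + 0.5429 × 4.3% = 6.93%

6.93%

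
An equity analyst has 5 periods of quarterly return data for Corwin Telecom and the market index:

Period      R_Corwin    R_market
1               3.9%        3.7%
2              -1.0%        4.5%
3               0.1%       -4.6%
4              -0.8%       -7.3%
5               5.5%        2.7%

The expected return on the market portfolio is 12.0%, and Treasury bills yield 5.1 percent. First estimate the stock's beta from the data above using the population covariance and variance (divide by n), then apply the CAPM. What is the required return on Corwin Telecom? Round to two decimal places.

6.99%

Mean R_i = (3.9 − 1.0 + 0.1 − 0.8 + 5.5) / 5 = 1.5400%
Mean R_m = (3.7 + 4.5 − 4.6 − 7.3 + 2.7) / 5 = -0.2000%
Σ(R_i − R̄_i)(R_m − R̄_m) = 31.7000  ⇒  Cov = 31.7000 / 5 = 6.3400
Σ(R_m − R̄_m)² = 115.4800  ⇒  Var(R_m) = 115.4800 / 5 = 23.0960
β = Cov / Var(R_m) = 6.3400 / 23.0960 = 0.2745
MRP = 12.0% − 5.1% = 6.90%
E(R) = R_f + β × MRP = 5.1% + 0.2745 × 6.9% = 6.99%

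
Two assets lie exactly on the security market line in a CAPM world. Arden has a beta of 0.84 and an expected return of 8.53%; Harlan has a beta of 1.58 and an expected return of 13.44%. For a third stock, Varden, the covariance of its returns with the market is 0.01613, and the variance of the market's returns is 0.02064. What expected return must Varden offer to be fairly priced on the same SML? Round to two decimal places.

MRP = (13.44% − 8.53%) / (1.58 − 0.84) = 6.6351%
R_f = 8.53% − 0.84 × 6.6351% = 2.9565%
β_Varden = Cov / Var(R_m) = 0.01613 / 0.02064 = 0.7815
E(R_Varden) = R_f + β × MRP = 2.9565% + 0.7815 × 6.6351% = 8.14%

8.14%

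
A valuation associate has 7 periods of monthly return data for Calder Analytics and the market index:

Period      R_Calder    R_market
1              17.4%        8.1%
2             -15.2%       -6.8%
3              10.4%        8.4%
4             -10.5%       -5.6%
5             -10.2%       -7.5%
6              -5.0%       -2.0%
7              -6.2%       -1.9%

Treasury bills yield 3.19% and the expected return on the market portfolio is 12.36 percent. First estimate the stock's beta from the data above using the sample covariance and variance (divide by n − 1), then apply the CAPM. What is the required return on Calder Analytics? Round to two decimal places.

Mean R_i = (17.4 − 15.2 + 10.4 − 10.5 − 10.2 − 5.0 − 6.2) / 7 = -2.7571%
Mean R_m = (8.1 − 6.8 + 8.4 − 5.6 − 7.5 − 2.0 − 1.9) / 7 = -1.0429%
Σ(R_i − R̄_i)(R_m − R̄_m) = 468.6129  ⇒  Cov = 468.6129 / 6 = 78.1022
Σ(R_m − R̄_m)² = 270.0171  ⇒  Var(R_m) = 270.0171 / 6 = 45.0029
β = Cov / Var(R_m) = 78.1022 / 45.0029 = 1.7355
MRP = 12.36% − 3.19% = 9.17%
E(R) = R_f + β × MRP = 3.19% + 1.7355 × 9.17% = 19.10%

19.10%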